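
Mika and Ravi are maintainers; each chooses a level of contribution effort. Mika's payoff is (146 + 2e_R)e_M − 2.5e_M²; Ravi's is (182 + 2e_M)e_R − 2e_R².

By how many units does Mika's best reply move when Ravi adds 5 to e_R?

Expanding Mika's payoff: 146e_M + 2e_Re_M − 2.5e_M².
∂π/∂e_M = 146 + 2e_R − 5e_M = 0, so e_M = 29.2 + 0.4e_R.
The reaction-function slope is 0.4, so a 5-unit rise in e_R moves e_M by 0.4 × 5 = 2. Mika's best response rises — the actions are strategic complements.

2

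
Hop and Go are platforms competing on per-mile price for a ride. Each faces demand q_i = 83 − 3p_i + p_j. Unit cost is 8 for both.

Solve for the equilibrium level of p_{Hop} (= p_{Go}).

21.4

Hop's profit: π = (p_{Hop} − 8)(83 − 3p_{Hop} + p_{Go}).
∂π/∂p_{Hop} = 107 − 6p_{Hop} + p_{Go} = 0 ⇒ p_{Hop} = 107/6 + (1/6)p_{Go}.
By symmetry p_{Go} = p_{Hop}; substituting into the reaction function, (5/6)p_{Hop} = 107/6 and p_{Hop} = 21.4.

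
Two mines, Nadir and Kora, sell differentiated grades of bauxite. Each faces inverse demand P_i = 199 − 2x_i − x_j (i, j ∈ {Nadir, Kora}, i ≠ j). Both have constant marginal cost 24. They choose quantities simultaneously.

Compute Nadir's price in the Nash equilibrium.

94

Mine Nadir's profit: π = x_{Nadir}(199 − 2x_{Nadir} − x_{Kora}) − 24x_{Nadir}.
∂π/∂x_{Nadir} = 175 − 4x_{Nadir} − x_{Kora} = 0 ⇒ x_{Nadir} = 43.75 − 0.25x_{Kora}.
By symmetry x_{Kora} = x_{Nadir}; substituting into the reaction function, 1.25x_{Nadir} = 43.75 and x_{Nadir} = 35.
P_{Nadir} = 199 − 2·35 − 35 = 94.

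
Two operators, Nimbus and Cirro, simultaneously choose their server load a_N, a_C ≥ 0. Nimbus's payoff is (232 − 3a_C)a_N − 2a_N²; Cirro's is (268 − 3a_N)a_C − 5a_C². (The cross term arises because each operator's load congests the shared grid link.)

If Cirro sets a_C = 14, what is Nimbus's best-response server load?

Expanding Nimbus's payoff: 232a_N − 3a_Ca_N − 2a_N².
∂π/∂a_N = 232 − 3a_C − 4a_N = 0, so a_N = 58 − 0.75a_C.
At a_C = 14: a_N = 58 − 0.75·14 = 47.5.

47.5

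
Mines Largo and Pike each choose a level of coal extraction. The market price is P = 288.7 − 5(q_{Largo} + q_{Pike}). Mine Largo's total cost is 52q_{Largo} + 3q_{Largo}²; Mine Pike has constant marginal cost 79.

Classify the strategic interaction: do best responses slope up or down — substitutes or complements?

strategic substitutes

Mine Largo's profit: π = q_{Largo}(288.7 − 5(q_{Largo} + q_{Pike})) − 52q_{Largo} − 3q_{Largo}².
∂π/∂q_{Largo} = 236.7 − 16q_{Largo} − 5q_{Pike} = 0, so q_{Largo} = 2367/160 − 0.3125q_{Pike}.
The best-response slope dq_{Largo}/dq_{Pike} = −0.3125 < 0: the reaction function is downward-sloping, so the choices are strategic substitutes.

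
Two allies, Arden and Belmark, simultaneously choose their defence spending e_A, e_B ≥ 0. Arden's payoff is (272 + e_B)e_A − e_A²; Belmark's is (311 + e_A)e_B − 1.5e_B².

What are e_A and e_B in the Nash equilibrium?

225.4, 178.8

Expanding Arden's payoff: 272e_A + e_Be_A − e_A².
∂π/∂e_A = 272 + e_B − 2e_A = 0, so e_A = 136 + 0.5e_B.
Likewise for Belmark: e_B = 311/3 + (1/3)e_A.
Plugging e_B into Arden's best response: e_A = 136 + 0.5(311/3 + (1/3)e_A) ⇒ (5/6)e_A = 1127/6, so e_A = 225.4.
Then e_B = 311/3 + (1/3)·225.4 = 178.8.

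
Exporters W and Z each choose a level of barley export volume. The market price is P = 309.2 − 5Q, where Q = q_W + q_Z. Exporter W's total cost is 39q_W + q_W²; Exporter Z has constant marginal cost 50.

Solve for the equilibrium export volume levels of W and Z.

14.8, 18.52

Exporter W's profit: π = q_W(309.2 − 5(q_W + q_Z)) − 39q_W − q_W².
∂π/∂q_W = 270.2 − 12q_W − 5q_Z = 0, so q_W = 1351/60 − (5/12)q_Z.
For Z: ∂π/∂q_Z = 259.2 − 10q_Z − 5q_W = 0 ⇒ q_Z = 25.92 − 0.5q_W.
Plugging q_Z into W's best response: q_W = 1351/60 − (5/12)(25.92 − 0.5q_W) ⇒ (19/24)q_W = 703/60, so q_W = 14.8.
Then q_Z = 25.92 − 0.5·14.8 = 18.52.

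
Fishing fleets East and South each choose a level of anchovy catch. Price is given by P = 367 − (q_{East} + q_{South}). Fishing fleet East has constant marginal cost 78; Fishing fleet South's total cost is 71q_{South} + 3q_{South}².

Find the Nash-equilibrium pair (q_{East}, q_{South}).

134.4, 20.2

Fishing fleet East's profit: π = q_{East}(367 − (q_{East} + q_{South})) − 78q_{East}.
∂π/∂q_{East} = 289 − 2q_{East} − q_{South} = 0, so q_{East} = 144.5 − 0.5q_{South}.
For South: ∂π/∂q_{South} = 296 − 8q_{South} − q_{East} = 0 ⇒ q_{South} = 37 − 0.125q_{East}.
Solving the two reaction functions simultaneously: (1 − (−0.5)(−0.125))q_{East} = 144.5 − 0.5·37, so 0.9375q_{East} = 126 and q_{East} = 134.4.
Then q_{South} = 37 − 0.125·134.4 = 20.2.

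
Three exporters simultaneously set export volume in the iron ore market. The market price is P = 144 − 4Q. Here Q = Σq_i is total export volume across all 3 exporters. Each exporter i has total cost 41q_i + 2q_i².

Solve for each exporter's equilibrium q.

A representative exporter's profit is π_i = q_i(144 − 4Q) − 41q_i − 2q_i², with Q = q_i + Σ_{j≠i} q_j.
First-order condition: 103 − 12q_i − 4Σ_{j≠i} q_j = 0.
In a symmetric equilibrium every exporter chooses the same q, so Σ_{j≠i} q_j = 2q. The condition becomes 103 − 20q = 0, giving q = 103/20 = 5.15.

5.15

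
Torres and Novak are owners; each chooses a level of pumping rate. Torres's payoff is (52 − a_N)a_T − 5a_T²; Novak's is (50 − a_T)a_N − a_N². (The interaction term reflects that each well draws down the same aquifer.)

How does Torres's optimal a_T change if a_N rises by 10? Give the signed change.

Expanding Torres's payoff: 52a_T − a_Na_T − 5a_T².
∂π/∂a_T = 52 − a_N − 10a_T = 0, so a_T = 5.2 − 0.1a_N.
The reaction-function slope is −0.1, so a 10-unit rise in a_N moves a_T by −0.1 × 10 = −1. Torres's best response falls — the actions are strategic substitutes.

-1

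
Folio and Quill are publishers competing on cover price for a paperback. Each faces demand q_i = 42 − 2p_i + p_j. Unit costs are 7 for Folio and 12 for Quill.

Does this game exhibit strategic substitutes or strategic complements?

strategic complements

Folio's profit: π = (p_{Folio} − 7)(42 − 2p_{Folio} + p_{Quill}).
∂π/∂p_{Folio} = 56 − 4p_{Folio} + p_{Quill} = 0 ⇒ p_{Folio} = 14 + 0.25p_{Quill}.
The best-response slope dp_{Folio}/dp_{Quill} = 0.25 > 0: the reaction function is upward-sloping, so the choices are strategic complements.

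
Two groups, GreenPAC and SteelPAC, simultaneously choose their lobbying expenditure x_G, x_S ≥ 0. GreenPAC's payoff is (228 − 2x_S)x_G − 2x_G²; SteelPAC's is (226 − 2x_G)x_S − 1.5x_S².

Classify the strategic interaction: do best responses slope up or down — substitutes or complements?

strategic substitutes

Expanding GreenPAC's payoff: 228x_G − 2x_Sx_G − 2x_G².
∂π/∂x_G = 228 − 2x_S − 4x_G = 0, so x_G = 57 − 0.5x_S.
The best-response slope dx_G/dx_S = −0.5 < 0: the reaction function is downward-sloping, so the choices are strategic substitutes.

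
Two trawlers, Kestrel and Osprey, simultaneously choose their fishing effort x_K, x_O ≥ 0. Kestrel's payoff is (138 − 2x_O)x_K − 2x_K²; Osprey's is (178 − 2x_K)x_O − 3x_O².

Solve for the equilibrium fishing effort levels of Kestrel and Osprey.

Expanding Kestrel's payoff: 138x_K − 2x_Ox_K − 2x_K².
∂π/∂x_K = 138 − 2x_O − 4x_K = 0, so x_K = 34.5 − 0.5x_O.
Likewise for Osprey: x_O = 89/3 − (1/3)x_K.
Substituting the second reaction function into the first: x_K = 34.5 − 0.5(89/3 − (1/3)x_K), which gives (5/6)x_K = 59/3 ⇒ x_K = 23.6.
Then x_O = 89/3 − (1/3)·23.6 = 21.8.

23.6, 21.8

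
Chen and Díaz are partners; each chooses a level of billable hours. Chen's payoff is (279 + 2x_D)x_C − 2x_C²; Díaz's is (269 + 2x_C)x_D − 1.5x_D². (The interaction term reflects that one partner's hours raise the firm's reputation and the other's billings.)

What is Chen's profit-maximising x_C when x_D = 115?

Expanding Chen's payoff: 279x_C + 2x_Dx_C − 2x_C².
∂π/∂x_C = 279 + 2x_D − 4x_C = 0, so x_C = 69.75 + 0.5x_D.
At x_D = 115: x_C = 69.75 + 0.5·115 = 127.25.

127.25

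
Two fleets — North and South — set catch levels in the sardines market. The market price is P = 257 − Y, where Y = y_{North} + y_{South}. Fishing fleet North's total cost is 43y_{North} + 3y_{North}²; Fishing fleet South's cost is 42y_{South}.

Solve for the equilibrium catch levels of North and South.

Fishing fleet North's profit: π = y_{North}(257 − (y_{North} + y_{South})) − 43y_{North} − 3y_{North}².
∂π/∂y_{North} = 214 − 8y_{North} − y_{South} = 0, so y_{North} = 26.75 − 0.125y_{South}.
For South: ∂π/∂y_{South} = 215 − 2y_{South} − y_{North} = 0 ⇒ y_{South} = 107.5 − 0.5y_{North}.
Plugging y_{South} into North's best response: y_{North} = 26.75 − 0.125(107.5 − 0.5y_{North}) ⇒ 0.9375y_{North} = 13.3125, so y_{North} = 14.2.
Then y_{South} = 107.5 − 0.5·14.2 = 100.4.

14.2, 100.4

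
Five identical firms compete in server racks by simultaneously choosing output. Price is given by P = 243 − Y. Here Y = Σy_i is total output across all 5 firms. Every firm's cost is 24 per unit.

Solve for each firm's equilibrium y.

36.5

A representative firm's profit is π_i = y_i(243 − Y) − 24y_i, with Y = y_i + Σ_{j≠i} y_j.
First-order condition: 219 − 2y_i − Σ_{j≠i} y_j = 0.
In a symmetric equilibrium every firm chooses the same y, so Σ_{j≠i} y_j = 4y. The condition becomes 219 − 6y = 0, giving y = 219/6 = 36.5.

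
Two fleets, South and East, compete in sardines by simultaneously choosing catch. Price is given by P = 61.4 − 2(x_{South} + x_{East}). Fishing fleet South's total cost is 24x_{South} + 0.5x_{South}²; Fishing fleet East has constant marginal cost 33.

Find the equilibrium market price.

Fishing fleet South's profit: π = x_{South}(61.4 − 2(x_{South} + x_{East})) − 24x_{South} − 0.5x_{South}².
∂π/∂x_{South} = 37.4 − 5x_{South} − 2x_{East} = 0, so x_{South} = 7.48 − 0.4x_{East}.
For East: ∂π/∂x_{East} = 28.4 − 4x_{East} − 2x_{South} = 0 ⇒ x_{East} = 7.1 − 0.5x_{South}.
Solving the two reaction functions simultaneously: (1 − (−0.4)(−0.5))x_{South} = 7.48 − 0.4·7.1, so 0.8x_{South} = 4.64 and x_{South} = 5.8.
Then x_{East} = 7.1 − 0.5·5.8 = 4.2.
Equilibrium price: P = 61.4 − 2·10 = 41.4.

41.4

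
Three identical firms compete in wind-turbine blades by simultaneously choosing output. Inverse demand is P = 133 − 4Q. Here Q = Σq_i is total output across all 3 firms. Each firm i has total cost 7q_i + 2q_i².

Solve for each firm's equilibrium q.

6.3

A representative firm's profit is π_i = q_i(133 − 4Q) − 7q_i − 2q_i², with Q = q_i + Σ_{j≠i} q_j.
First-order condition: 126 − 12q_i − 4Σ_{j≠i} q_j = 0.
With identical firms, set every q_j = q: then 126 − 12q − 8q = 0, i.e. q = 126/20 = 6.3.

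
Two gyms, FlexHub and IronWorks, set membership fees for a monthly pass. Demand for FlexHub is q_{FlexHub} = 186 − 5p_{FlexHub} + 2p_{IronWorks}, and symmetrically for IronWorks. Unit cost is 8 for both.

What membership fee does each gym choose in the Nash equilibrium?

28.25

FlexHub's profit: π = (p_{FlexHub} − 8)(186 − 5p_{FlexHub} + 2p_{IronWorks}).
∂π/∂p_{FlexHub} = 226 − 10p_{FlexHub} + 2p_{IronWorks} = 0 ⇒ p_{FlexHub} = 22.6 + 0.2p_{IronWorks}.
Setting p_{FlexHub} = p_{IronWorks} in the reaction function: p_{FlexHub} = 22.6 + 0.2p_{FlexHub}, so p_{FlexHub} = 22.6 / 0.8 = 28.25.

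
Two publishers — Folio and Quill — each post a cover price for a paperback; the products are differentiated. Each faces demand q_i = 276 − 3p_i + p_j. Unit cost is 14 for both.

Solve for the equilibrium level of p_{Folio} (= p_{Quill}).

Folio's profit: π = (p_{Folio} − 14)(276 − 3p_{Folio} + p_{Quill}).
∂π/∂p_{Folio} = 318 − 6p_{Folio} + p_{Quill} = 0 ⇒ p_{Folio} = 53 + (1/6)p_{Quill}.
The game is symmetric, so in equilibrium p_{Quill} = p_{Folio}: the reaction function gives (5/6)p_{Folio} = 53, hence p_{Folio} = 63.6.

63.6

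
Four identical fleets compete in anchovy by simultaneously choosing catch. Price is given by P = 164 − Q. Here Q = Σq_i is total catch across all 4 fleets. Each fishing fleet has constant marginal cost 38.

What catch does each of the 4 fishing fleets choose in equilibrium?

25.2

A representative fishing fleet's profit is π_i = q_i(164 − Q) − 38q_i, with Q = q_i + Σ_{j≠i} q_j.
First-order condition: 126 − 2q_i − Σ_{j≠i} q_j = 0.
In a symmetric equilibrium every fishing fleet chooses the same q, so Σ_{j≠i} q_j = 3q. The condition becomes 126 − 5q = 0, giving q = 126/5 = 25.2.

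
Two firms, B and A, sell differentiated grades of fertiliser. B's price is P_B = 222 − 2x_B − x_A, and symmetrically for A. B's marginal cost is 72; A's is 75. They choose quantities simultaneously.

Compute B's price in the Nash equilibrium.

Firm B's profit: π = x_B(222 − 2x_B − x_A) − 72x_B.
∂π/∂x_B = 150 − 4x_B − x_A = 0 ⇒ x_B = 37.5 − 0.25x_A.
Similarly x_A = 36.75 − 0.25x_B.
Substituting the second reaction function into the first: x_B = 37.5 − 0.25(36.75 − 0.25x_B), which gives 0.9375x_B = 28.3125 ⇒ x_B = 30.2.
Then x_A = 36.75 − 0.25·30.2 = 29.2.
P_B = 222 − 2·30.2 − 29.2 = 132.4.

132.4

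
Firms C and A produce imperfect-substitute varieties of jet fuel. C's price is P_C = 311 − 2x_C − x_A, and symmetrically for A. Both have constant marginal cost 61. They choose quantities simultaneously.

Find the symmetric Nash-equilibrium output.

50

Firm C's profit: π = x_C(311 − 2x_C − x_A) − 61x_C.
∂π/∂x_C = 250 − 4x_C − x_A = 0 ⇒ x_C = 62.5 − 0.25x_A.
By symmetry x_A = x_C; substituting into the reaction function, 1.25x_C = 62.5 and x_C = 50.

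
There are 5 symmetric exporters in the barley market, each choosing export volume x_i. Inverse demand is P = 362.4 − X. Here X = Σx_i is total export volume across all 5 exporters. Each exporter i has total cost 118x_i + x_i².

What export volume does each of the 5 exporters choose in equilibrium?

30.55

A representative exporter's profit is π_i = x_i(362.4 − X) − 118x_i − x_i², with X = x_i + Σ_{j≠i} x_j.
First-order condition: 244.4 − 4x_i − Σ_{j≠i} x_j = 0.
In a symmetric equilibrium every exporter chooses the same x, so Σ_{j≠i} x_j = 4x. The condition becomes 244.4 − 8x = 0, giving x = 244.4/8 = 30.55.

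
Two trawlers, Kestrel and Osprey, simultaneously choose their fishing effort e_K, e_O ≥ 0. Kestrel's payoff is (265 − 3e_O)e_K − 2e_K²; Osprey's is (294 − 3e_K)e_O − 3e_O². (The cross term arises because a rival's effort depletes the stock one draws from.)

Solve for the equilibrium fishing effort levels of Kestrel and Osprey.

Expanding Kestrel's payoff: 265e_K − 3e_Oe_K − 2e_K².
∂π/∂e_K = 265 − 3e_O − 4e_K = 0, so e_K = 66.25 − 0.75e_O.
Likewise for Osprey: e_O = 49 − 0.5e_K.
Substituting the second reaction function into the first: e_K = 66.25 − 0.75(49 − 0.5e_K), which gives 0.625e_K = 29.5 ⇒ e_K = 47.2.
Then e_O = 49 − 0.5·47.2 = 25.4.

47.2, 25.4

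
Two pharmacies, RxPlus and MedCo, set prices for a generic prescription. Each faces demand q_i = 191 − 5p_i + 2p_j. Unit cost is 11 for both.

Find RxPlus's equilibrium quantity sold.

98.75

RxPlus's profit: π = (p_{RxPlus} − 11)(191 − 5p_{RxPlus} + 2p_{MedCo}).
∂π/∂p_{RxPlus} = 246 − 10p_{RxPlus} + 2p_{MedCo} = 0 ⇒ p_{RxPlus} = 24.6 + 0.2p_{MedCo}.
Setting p_{RxPlus} = p_{MedCo} in the reaction function: p_{RxPlus} = 24.6 + 0.2p_{RxPlus}, so p_{RxPlus} = 24.6 / 0.8 = 30.75.
q_{RxPlus} = 191 − 5·30.75 + 2·30.75 = 98.75.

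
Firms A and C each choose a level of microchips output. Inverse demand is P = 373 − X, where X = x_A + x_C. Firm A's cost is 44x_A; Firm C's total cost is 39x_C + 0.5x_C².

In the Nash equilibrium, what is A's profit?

17056.36

Firm A's profit: π = x_A(373 − (x_A + x_C)) − 44x_A.
∂π/∂x_A = 329 − 2x_A − x_C = 0, so x_A = 164.5 − 0.5x_C.
For C: ∂π/∂x_C = 334 − 3x_C − x_A = 0 ⇒ x_C = 334/3 − (1/3)x_A.
Plugging x_C into A's best response: x_A = 164.5 − 0.5(334/3 − (1/3)x_A) ⇒ (5/6)x_A = 653/6, so x_A = 130.6.
Then x_C = 334/3 − (1/3)·130.6 = 67.8.
Price P = 373 − 198.4 = 174.6.
A's profit: (174.6 − 44)·130.6 = 17056.36.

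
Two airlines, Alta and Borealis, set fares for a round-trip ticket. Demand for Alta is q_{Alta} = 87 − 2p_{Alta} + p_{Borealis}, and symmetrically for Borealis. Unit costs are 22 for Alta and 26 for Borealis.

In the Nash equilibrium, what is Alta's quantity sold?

Alta's profit: π = (p_{Alta} − 22)(87 − 2p_{Alta} + p_{Borealis}).
∂π/∂p_{Alta} = 131 − 4p_{Alta} + p_{Borealis} = 0 ⇒ p_{Alta} = 32.75 + 0.25p_{Borealis}.
Similarly p_{Borealis} = 34.75 + 0.25p_{Alta}.
Solving the two reaction functions simultaneously: (1 − (0.25)(0.25))p_{Alta} = 32.75 + 0.25·34.75, so 0.9375p_{Alta} = 41.4375 and p_{Alta} = 44.2.
Then p_{Borealis} = 34.75 + 0.25·44.2 = 45.8.
q_{Alta} = 87 − 2·44.2 + 45.8 = 44.4.

44.4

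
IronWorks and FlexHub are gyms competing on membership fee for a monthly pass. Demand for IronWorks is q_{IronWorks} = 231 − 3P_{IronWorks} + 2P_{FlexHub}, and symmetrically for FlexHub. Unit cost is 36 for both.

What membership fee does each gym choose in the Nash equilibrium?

84.75

IronWorks's profit: π = (P_{IronWorks} − 36)(231 − 3P_{IronWorks} + 2P_{FlexHub}).
∂π/∂P_{IronWorks} = 339 − 6P_{IronWorks} + 2P_{FlexHub} = 0 ⇒ P_{IronWorks} = 56.5 + (1/3)P_{FlexHub}.
By symmetry P_{FlexHub} = P_{IronWorks}; substituting into the reaction function, (2/3)P_{IronWorks} = 56.5 and P_{IronWorks} = 84.75.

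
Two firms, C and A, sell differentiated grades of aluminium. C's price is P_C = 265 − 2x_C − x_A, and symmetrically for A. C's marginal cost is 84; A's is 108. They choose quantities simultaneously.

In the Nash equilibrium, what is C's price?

159.6

Firm C's profit: π = x_C(265 − 2x_C − x_A) − 84x_C.
∂π/∂x_C = 181 − 4x_C − x_A = 0 ⇒ x_C = 45.25 − 0.25x_A.
Similarly x_A = 39.25 − 0.25x_C.
Substituting the second reaction function into the first: x_C = 45.25 − 0.25(39.25 − 0.25x_C), which gives 0.9375x_C = 35.4375 ⇒ x_C = 37.8.
Then x_A = 39.25 − 0.25·37.8 = 29.8.
P_C = 265 − 2·37.8 − 29.8 = 159.6.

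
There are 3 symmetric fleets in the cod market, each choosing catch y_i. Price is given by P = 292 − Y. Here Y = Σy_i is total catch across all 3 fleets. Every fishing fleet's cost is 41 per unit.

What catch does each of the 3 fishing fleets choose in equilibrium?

62.75

A representative fishing fleet's profit is π_i = y_i(292 − Y) − 41y_i, with Y = y_i + Σ_{j≠i} y_j.
First-order condition: 251 − 2y_i − Σ_{j≠i} y_j = 0.
Imposing symmetry (y_j = y for all j) turns Σ_{j≠i} y_j into 2y, so 251 = 4y and y = 62.75.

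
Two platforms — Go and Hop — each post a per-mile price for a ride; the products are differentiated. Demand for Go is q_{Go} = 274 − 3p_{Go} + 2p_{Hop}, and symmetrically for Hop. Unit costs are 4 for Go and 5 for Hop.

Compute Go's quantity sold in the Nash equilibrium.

Go's profit: π = (p_{Go} − 4)(274 − 3p_{Go} + 2p_{Hop}).
∂π/∂p_{Go} = 286 − 6p_{Go} + 2p_{Hop} = 0 ⇒ p_{Go} = 143/3 + (1/3)p_{Hop}.
Similarly p_{Hop} = 289/6 + (1/3)p_{Go}.
Substituting the second reaction function into the first: p_{Go} = 143/3 + (1/3)(289/6 + (1/3)p_{Go}), which gives (8/9)p_{Go} = 1147/18 ⇒ p_{Go} = 71.6875.
Then p_{Hop} = 289/6 + (1/3)·71.6875 = 72.0625.
q_{Go} = 274 − 3·71.6875 + 2·72.0625 = 203.0625.

203.0625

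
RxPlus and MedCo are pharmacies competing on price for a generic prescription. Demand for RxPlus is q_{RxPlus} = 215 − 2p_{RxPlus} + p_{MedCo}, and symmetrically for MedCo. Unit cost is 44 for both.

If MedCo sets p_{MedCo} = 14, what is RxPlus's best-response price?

RxPlus's profit: π = (p_{RxPlus} − 44)(215 − 2p_{RxPlus} + p_{MedCo}).
∂π/∂p_{RxPlus} = 303 − 4p_{RxPlus} + p_{MedCo} = 0 ⇒ p_{RxPlus} = 75.75 + 0.25p_{MedCo}.
At p_{MedCo} = 14: p_{RxPlus} = 75.75 + 0.25·14 = 79.25.

79.25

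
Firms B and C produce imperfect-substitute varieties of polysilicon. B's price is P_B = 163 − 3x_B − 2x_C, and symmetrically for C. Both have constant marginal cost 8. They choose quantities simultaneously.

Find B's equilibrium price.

Firm B's profit: π = x_B(163 − 3x_B − 2x_C) − 8x_B.
∂π/∂x_B = 155 − 6x_B − 2x_C = 0 ⇒ x_B = 155/6 − (1/3)x_C.
Setting x_B = x_C in the reaction function: x_B = 155/6 − (1/3)x_B, so x_B = (155/6) / (4/3) = 19.375.
P_B = 163 − 3·19.375 − 2·19.375 = 66.125.

66.125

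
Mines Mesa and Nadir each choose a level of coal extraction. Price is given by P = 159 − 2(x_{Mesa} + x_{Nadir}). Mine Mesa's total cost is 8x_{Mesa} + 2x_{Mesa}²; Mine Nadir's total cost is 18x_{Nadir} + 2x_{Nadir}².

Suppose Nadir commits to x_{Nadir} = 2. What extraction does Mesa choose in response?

18.375

Mine Mesa's profit: π = x_{Mesa}(159 − 2(x_{Mesa} + x_{Nadir})) − 8x_{Mesa} − 2x_{Mesa}².
∂π/∂x_{Mesa} = 151 − 8x_{Mesa} − 2x_{Nadir} = 0, so x_{Mesa} = 18.875 − 0.25x_{Nadir}.
At x_{Nadir} = 2: x_{Mesa} = 18.875 − 0.25·2 = 18.375.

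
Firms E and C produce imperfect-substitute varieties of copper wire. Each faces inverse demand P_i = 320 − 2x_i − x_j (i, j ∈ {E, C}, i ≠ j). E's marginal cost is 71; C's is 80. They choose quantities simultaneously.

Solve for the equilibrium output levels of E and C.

50.4, 47.4

Firm E's profit: π = x_E(320 − 2x_E − x_C) − 71x_E.
∂π/∂x_E = 249 − 4x_E − x_C = 0 ⇒ x_E = 62.25 − 0.25x_C.
Similarly x_C = 60 − 0.25x_E.
Plugging x_C into E's best response: x_E = 62.25 − 0.25(60 − 0.25x_E) ⇒ 0.9375x_E = 47.25, so x_E = 50.4.
Then x_C = 60 − 0.25·50.4 = 47.4.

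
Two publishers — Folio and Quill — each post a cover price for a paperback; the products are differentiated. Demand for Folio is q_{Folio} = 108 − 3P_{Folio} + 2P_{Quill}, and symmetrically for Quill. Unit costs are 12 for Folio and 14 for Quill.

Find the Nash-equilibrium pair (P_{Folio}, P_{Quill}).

Folio's profit: π = (P_{Folio} − 12)(108 − 3P_{Folio} + 2P_{Quill}).
∂π/∂P_{Folio} = 144 − 6P_{Folio} + 2P_{Quill} = 0 ⇒ P_{Folio} = 24 + (1/3)P_{Quill}.
Similarly P_{Quill} = 25 + (1/3)P_{Folio}.
Plugging P_{Quill} into Folio's best response: P_{Folio} = 24 + (1/3)(25 + (1/3)P_{Folio}) ⇒ (8/9)P_{Folio} = 97/3, so P_{Folio} = 36.375.
Then P_{Quill} = 25 + (1/3)·36.375 = 37.125.

36.375, 37.125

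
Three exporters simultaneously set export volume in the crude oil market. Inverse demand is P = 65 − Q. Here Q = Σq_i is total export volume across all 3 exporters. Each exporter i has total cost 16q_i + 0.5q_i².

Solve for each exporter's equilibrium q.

A representative exporter's profit is π_i = q_i(65 − Q) − 16q_i − 0.5q_i², with Q = q_i + Σ_{j≠i} q_j.
First-order condition: 49 − 3q_i − Σ_{j≠i} q_j = 0.
In a symmetric equilibrium every exporter chooses the same q, so Σ_{j≠i} q_j = 2q. The condition becomes 49 − 5q = 0, giving q = 49/5 = 9.8.

9.8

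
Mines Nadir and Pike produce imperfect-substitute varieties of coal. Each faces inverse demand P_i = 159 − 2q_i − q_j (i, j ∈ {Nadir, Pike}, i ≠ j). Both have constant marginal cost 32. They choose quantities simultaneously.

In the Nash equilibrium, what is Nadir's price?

Mine Nadir's profit: π = q_{Nadir}(159 − 2q_{Nadir} − q_{Pike}) − 32q_{Nadir}.
∂π/∂q_{Nadir} = 127 − 4q_{Nadir} − q_{Pike} = 0 ⇒ q_{Nadir} = 31.75 − 0.25q_{Pike}.
The game is symmetric, so in equilibrium q_{Pike} = q_{Nadir}: the reaction function gives 1.25q_{Nadir} = 31.75, hence q_{Nadir} = 25.4.
P_{Nadir} = 159 − 2·25.4 − 25.4 = 82.8.

82.8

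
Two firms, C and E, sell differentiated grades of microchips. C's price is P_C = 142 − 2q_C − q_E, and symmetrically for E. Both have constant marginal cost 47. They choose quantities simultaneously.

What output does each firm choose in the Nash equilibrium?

19

Firm C's profit: π = q_C(142 − 2q_C − q_E) − 47q_C.
∂π/∂q_C = 95 − 4q_C − q_E = 0 ⇒ q_C = 23.75 − 0.25q_E.
The game is symmetric, so in equilibrium q_E = q_C: the reaction function gives 1.25q_C = 23.75, hence q_C = 19.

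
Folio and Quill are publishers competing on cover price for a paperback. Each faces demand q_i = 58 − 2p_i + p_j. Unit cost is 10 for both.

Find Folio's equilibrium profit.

Folio's profit: π = (p_{Folio} − 10)(58 − 2p_{Folio} + p_{Quill}).
∂π/∂p_{Folio} = 78 − 4p_{Folio} + p_{Quill} = 0 ⇒ p_{Folio} = 19.5 + 0.25p_{Quill}.
By symmetry p_{Quill} = p_{Folio}; substituting into the reaction function, 0.75p_{Folio} = 19.5 and p_{Folio} = 26.
q_{Folio} = 58 − 2·26 + 26 = 32.
Profit = (26 − 10)·32 = 512.

512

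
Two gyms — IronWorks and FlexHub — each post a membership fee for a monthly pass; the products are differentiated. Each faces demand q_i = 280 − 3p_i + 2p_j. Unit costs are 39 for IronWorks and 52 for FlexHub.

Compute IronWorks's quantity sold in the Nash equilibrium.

IronWorks's profit: π = (p_{IronWorks} − 39)(280 − 3p_{IronWorks} + 2p_{FlexHub}).
∂π/∂p_{IronWorks} = 397 − 6p_{IronWorks} + 2p_{FlexHub} = 0 ⇒ p_{IronWorks} = 397/6 + (1/3)p_{FlexHub}.
Similarly p_{FlexHub} = 218/3 + (1/3)p_{IronWorks}.
Plugging p_{FlexHub} into IronWorks's best response: p_{IronWorks} = 397/6 + (1/3)(218/3 + (1/3)p_{IronWorks}) ⇒ (8/9)p_{IronWorks} = 1627/18, so p_{IronWorks} = 101.6875.
Then p_{FlexHub} = 218/3 + (1/3)·101.6875 = 106.5625.
q_{IronWorks} = 280 − 3·101.6875 + 2·106.5625 = 188.0625.

188.0625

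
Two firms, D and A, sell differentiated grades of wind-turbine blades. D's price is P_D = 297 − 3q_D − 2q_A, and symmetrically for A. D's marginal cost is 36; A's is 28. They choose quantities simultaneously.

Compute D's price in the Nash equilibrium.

Firm D's profit: π = q_D(297 − 3q_D − 2q_A) − 36q_D.
∂π/∂q_D = 261 − 6q_D − 2q_A = 0 ⇒ q_D = 43.5 − (1/3)q_A.
Similarly q_A = 269/6 − (1/3)q_D.
Substituting the second reaction function into the first: q_D = 43.5 − (1/3)(269/6 − (1/3)q_D), which gives (8/9)q_D = 257/9 ⇒ q_D = 32.125.
Then q_A = 269/6 − (1/3)·32.125 = 34.125.
P_D = 297 − 3·32.125 − 2·34.125 = 132.375.

132.375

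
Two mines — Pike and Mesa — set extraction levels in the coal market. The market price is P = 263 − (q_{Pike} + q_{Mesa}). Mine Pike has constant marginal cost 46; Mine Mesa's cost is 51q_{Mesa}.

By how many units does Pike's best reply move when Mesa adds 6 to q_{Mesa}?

-3

Mine Pike's profit: π = q_{Pike}(263 − (q_{Pike} + q_{Mesa})) − 46q_{Pike}.
∂π/∂q_{Pike} = 217 − 2q_{Pike} − q_{Mesa} = 0, so q_{Pike} = 108.5 − 0.5q_{Mesa}.
The reaction-function slope is −0.5, so a 6-unit rise in q_{Mesa} moves q_{Pike} by −0.5 × 6 = −3. Pike's best response falls — the actions are strategic substitutes.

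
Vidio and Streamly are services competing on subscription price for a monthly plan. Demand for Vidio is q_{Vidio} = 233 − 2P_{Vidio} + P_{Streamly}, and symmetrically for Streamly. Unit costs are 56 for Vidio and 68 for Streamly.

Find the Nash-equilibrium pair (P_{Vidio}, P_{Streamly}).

Vidio's profit: π = (P_{Vidio} − 56)(233 − 2P_{Vidio} + P_{Streamly}).
∂π/∂P_{Vidio} = 345 − 4P_{Vidio} + P_{Streamly} = 0 ⇒ P_{Vidio} = 86.25 + 0.25P_{Streamly}.
Similarly P_{Streamly} = 92.25 + 0.25P_{Vidio}.
Solving the two reaction functions simultaneously: (1 − (0.25)(0.25))P_{Vidio} = 86.25 + 0.25·92.25, so 0.9375P_{Vidio} = 109.3125 and P_{Vidio} = 116.6.
Then P_{Streamly} = 92.25 + 0.25·116.6 = 121.4.

116.6, 121.4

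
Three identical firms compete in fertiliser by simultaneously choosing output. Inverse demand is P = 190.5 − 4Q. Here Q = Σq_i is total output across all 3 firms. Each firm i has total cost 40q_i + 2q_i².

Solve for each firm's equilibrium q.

7.525

A representative firm's profit is π_i = q_i(190.5 − 4Q) − 40q_i − 2q_i², with Q = q_i + Σ_{j≠i} q_j.
First-order condition: 150.5 − 12q_i − 4Σ_{j≠i} q_j = 0.
In a symmetric equilibrium every firm chooses the same q, so Σ_{j≠i} q_j = 2q. The condition becomes 150.5 − 20q = 0, giving q = 150.5/20 = 7.525.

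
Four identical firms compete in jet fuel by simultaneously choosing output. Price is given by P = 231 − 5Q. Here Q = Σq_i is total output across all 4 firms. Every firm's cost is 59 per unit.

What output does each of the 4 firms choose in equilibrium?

6.88

A representative firm's profit is π_i = q_i(231 − 5Q) − 59q_i, with Q = q_i + Σ_{j≠i} q_j.
First-order condition: 172 − 10q_i − 5Σ_{j≠i} q_j = 0.
In a symmetric equilibrium every firm chooses the same q, so Σ_{j≠i} q_j = 3q. The condition becomes 172 − 25q = 0, giving q = 172/25 = 6.88.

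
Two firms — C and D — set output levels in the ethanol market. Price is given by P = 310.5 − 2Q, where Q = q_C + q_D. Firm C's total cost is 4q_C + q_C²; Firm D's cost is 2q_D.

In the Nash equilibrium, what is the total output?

Firm C's profit: π = q_C(310.5 − 2(q_C + q_D)) − 4q_C − q_C².
∂π/∂q_C = 306.5 − 6q_C − 2q_D = 0, so q_C = 613/12 − (1/3)q_D.
For D: ∂π/∂q_D = 308.5 − 4q_D − 2q_C = 0 ⇒ q_D = 77.125 − 0.5q_C.
Substituting the second reaction function into the first: q_C = 613/12 − (1/3)(77.125 − 0.5q_C), which gives (5/6)q_C = 25.375 ⇒ q_C = 30.45.
Then q_D = 77.125 − 0.5·30.45 = 61.9.
Total output: 30.45 + 61.9 = 92.35.

92.35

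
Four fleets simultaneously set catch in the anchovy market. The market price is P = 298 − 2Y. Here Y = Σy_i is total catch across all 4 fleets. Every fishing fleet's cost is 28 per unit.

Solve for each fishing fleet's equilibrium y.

A representative fishing fleet's profit is π_i = y_i(298 − 2Y) − 28y_i, with Y = y_i + Σ_{j≠i} y_j.
First-order condition: 270 − 4y_i − 2Σ_{j≠i} y_j = 0.
In a symmetric equilibrium every fishing fleet chooses the same y, so Σ_{j≠i} y_j = 3y. The condition becomes 270 − 10y = 0, giving y = 270/10 = 27.

27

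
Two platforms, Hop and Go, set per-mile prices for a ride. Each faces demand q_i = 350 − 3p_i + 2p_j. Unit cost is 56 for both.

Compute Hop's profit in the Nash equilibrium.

16206.75

Hop's profit: π = (p_{Hop} − 56)(350 − 3p_{Hop} + 2p_{Go}).
∂π/∂p_{Hop} = 518 − 6p_{Hop} + 2p_{Go} = 0 ⇒ p_{Hop} = 259/3 + (1/3)p_{Go}.
The game is symmetric, so in equilibrium p_{Go} = p_{Hop}: the reaction function gives (2/3)p_{Hop} = 259/3, hence p_{Hop} = 129.5.
q_{Hop} = 350 − 3·129.5 + 2·129.5 = 220.5.
Profit = (129.5 − 56)·220.5 = 16206.75.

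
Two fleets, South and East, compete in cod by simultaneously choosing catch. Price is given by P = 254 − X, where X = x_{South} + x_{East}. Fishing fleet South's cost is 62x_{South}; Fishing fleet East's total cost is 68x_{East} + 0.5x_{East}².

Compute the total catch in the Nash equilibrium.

Fishing fleet South's profit: π = x_{South}(254 − (x_{South} + x_{East})) − 62x_{South}.
∂π/∂x_{South} = 192 − 2x_{South} − x_{East} = 0, so x_{South} = 96 − 0.5x_{East}.
For East: ∂π/∂x_{East} = 186 − 3x_{East} − x_{South} = 0 ⇒ x_{East} = 62 − (1/3)x_{South}.
Substituting the second reaction function into the first: x_{South} = 96 − 0.5(62 − (1/3)x_{South}), which gives (5/6)x_{South} = 65 ⇒ x_{South} = 78.
Then x_{East} = 62 − (1/3)·78 = 36.
Total catch: 78 + 36 = 114.

114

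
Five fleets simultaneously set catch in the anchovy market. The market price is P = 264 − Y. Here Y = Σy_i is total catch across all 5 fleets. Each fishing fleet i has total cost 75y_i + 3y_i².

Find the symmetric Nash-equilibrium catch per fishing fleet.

A representative fishing fleet's profit is π_i = y_i(264 − Y) − 75y_i − 3y_i², with Y = y_i + Σ_{j≠i} y_j.
First-order condition: 189 − 8y_i − Σ_{j≠i} y_j = 0.
Imposing symmetry (y_j = y for all j) turns Σ_{j≠i} y_j into 4y, so 189 = 12y and y = 15.75.

15.75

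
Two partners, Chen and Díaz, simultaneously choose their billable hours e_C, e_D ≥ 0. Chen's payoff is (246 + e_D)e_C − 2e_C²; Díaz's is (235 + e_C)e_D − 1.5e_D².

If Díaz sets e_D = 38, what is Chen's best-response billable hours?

71

Expanding Chen's payoff: 246e_C + e_De_C − 2e_C².
∂π/∂e_C = 246 + e_D − 4e_C = 0, so e_C = 61.5 + 0.25e_D.
At e_D = 38: e_C = 61.5 + 0.25·38 = 71.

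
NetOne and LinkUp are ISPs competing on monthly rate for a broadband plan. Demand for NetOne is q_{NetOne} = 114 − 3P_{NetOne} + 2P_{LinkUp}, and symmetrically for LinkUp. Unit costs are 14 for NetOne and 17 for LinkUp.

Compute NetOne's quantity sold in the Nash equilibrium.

NetOne's profit: π = (P_{NetOne} − 14)(114 − 3P_{NetOne} + 2P_{LinkUp}).
∂π/∂P_{NetOne} = 156 − 6P_{NetOne} + 2P_{LinkUp} = 0 ⇒ P_{NetOne} = 26 + (1/3)P_{LinkUp}.
Similarly P_{LinkUp} = 27.5 + (1/3)P_{NetOne}.
Substituting the second reaction function into the first: P_{NetOne} = 26 + (1/3)(27.5 + (1/3)P_{NetOne}), which gives (8/9)P_{NetOne} = 211/6 ⇒ P_{NetOne} = 39.5625.
Then P_{LinkUp} = 27.5 + (1/3)·39.5625 = 40.6875.
q_{NetOne} = 114 − 3·39.5625 + 2·40.6875 = 76.6875.

76.6875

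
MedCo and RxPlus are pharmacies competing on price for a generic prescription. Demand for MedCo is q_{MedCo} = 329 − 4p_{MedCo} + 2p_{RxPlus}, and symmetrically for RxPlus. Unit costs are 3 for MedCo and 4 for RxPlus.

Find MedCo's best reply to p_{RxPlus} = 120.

MedCo's profit: π = (p_{MedCo} − 3)(329 − 4p_{MedCo} + 2p_{RxPlus}).
∂π/∂p_{MedCo} = 341 − 8p_{MedCo} + 2p_{RxPlus} = 0 ⇒ p_{MedCo} = 42.625 + 0.25p_{RxPlus}.
At p_{RxPlus} = 120: p_{MedCo} = 42.625 + 0.25·120 = 72.625.

72.625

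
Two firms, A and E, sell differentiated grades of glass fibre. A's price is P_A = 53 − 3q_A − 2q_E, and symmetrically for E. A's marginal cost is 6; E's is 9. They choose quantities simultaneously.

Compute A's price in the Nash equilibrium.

Firm A's profit: π = q_A(53 − 3q_A − 2q_E) − 6q_A.
∂π/∂q_A = 47 − 6q_A − 2q_E = 0 ⇒ q_A = 47/6 − (1/3)q_E.
Similarly q_E = 22/3 − (1/3)q_A.
Solving the two reaction functions simultaneously: (1 − (−1/3)(−1/3))q_A = 47/6 − (1/3)·(22/3), so (8/9)q_A = 97/18 and q_A = 6.0625.
Then q_E = 22/3 − (1/3)·6.0625 = 5.3125.
P_A = 53 − 3·6.0625 − 2·5.3125 = 24.1875.

24.1875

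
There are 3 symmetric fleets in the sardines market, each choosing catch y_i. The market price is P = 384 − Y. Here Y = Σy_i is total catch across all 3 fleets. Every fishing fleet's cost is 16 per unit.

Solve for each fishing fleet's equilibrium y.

92

A representative fishing fleet's profit is π_i = y_i(384 − Y) − 16y_i, with Y = y_i + Σ_{j≠i} y_j.
First-order condition: 368 − 2y_i − Σ_{j≠i} y_j = 0.
Imposing symmetry (y_j = y for all j) turns Σ_{j≠i} y_j into 2y, so 368 = 4y and y = 92.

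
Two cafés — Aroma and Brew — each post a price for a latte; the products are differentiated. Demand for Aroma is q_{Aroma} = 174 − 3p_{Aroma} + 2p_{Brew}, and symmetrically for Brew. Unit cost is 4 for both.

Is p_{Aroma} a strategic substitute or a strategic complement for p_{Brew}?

strategic complements

Aroma's profit: π = (p_{Aroma} − 4)(174 − 3p_{Aroma} + 2p_{Brew}).
∂π/∂p_{Aroma} = 186 − 6p_{Aroma} + 2p_{Brew} = 0 ⇒ p_{Aroma} = 31 + (1/3)p_{Brew}.
The best-response slope dp_{Aroma}/dp_{Brew} = 1/3 > 0: the reaction function is upward-sloping, so the choices are strategic complements.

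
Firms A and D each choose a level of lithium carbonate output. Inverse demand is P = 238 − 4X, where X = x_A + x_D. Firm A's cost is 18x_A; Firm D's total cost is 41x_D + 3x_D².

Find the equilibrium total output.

Firm A's profit: π = x_A(238 − 4(x_A + x_D)) − 18x_A.
∂π/∂x_A = 220 − 8x_A − 4x_D = 0, so x_A = 27.5 − 0.5x_D.
For D: ∂π/∂x_D = 197 − 14x_D − 4x_A = 0 ⇒ x_D = 197/14 − (2/7)x_A.
Plugging x_D into A's best response: x_A = 27.5 − 0.5(197/14 − (2/7)x_A) ⇒ (6/7)x_A = 573/28, so x_A = 23.875.
Then x_D = 197/14 − (2/7)·23.875 = 7.25.
Total output: 23.875 + 7.25 = 31.125.

31.125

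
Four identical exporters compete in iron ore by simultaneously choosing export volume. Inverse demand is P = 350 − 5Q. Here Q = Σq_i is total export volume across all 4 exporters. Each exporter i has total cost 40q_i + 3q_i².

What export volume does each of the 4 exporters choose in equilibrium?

10

A representative exporter's profit is π_i = q_i(350 − 5Q) − 40q_i − 3q_i², with Q = q_i + Σ_{j≠i} q_j.
First-order condition: 310 − 16q_i − 5Σ_{j≠i} q_j = 0.
Imposing symmetry (q_j = q for all j) turns Σ_{j≠i} q_j into 3q, so 310 = 31q and q = 10.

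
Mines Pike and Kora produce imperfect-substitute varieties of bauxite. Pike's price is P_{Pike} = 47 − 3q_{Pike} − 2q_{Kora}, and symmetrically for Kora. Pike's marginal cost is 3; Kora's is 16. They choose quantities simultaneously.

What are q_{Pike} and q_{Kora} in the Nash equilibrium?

6.3125, 3.0625

Mine Pike's profit: π = q_{Pike}(47 − 3q_{Pike} − 2q_{Kora}) − 3q_{Pike}.
∂π/∂q_{Pike} = 44 − 6q_{Pike} − 2q_{Kora} = 0 ⇒ q_{Pike} = 22/3 − (1/3)q_{Kora}.
Similarly q_{Kora} = 31/6 − (1/3)q_{Pike}.
Substituting the second reaction function into the first: q_{Pike} = 22/3 − (1/3)(31/6 − (1/3)q_{Pike}), which gives (8/9)q_{Pike} = 101/18 ⇒ q_{Pike} = 6.3125.
Then q_{Kora} = 31/6 − (1/3)·6.3125 = 3.0625.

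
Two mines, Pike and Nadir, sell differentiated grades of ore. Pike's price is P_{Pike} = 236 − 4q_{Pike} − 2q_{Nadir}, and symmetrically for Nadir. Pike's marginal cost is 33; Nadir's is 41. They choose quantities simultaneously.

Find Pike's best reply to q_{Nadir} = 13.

22.125

Mine Pike's profit: π = q_{Pike}(236 − 4q_{Pike} − 2q_{Nadir}) − 33q_{Pike}.
∂π/∂q_{Pike} = 203 − 8q_{Pike} − 2q_{Nadir} = 0 ⇒ q_{Pike} = 25.375 − 0.25q_{Nadir}.
At q_{Nadir} = 13: q_{Pike} = 25.375 − 0.25·13 = 22.125.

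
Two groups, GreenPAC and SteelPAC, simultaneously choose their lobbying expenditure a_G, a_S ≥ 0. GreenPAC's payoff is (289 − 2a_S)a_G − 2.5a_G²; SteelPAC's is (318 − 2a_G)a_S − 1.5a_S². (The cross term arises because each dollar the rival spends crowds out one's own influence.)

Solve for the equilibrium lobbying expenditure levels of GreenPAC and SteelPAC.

Expanding GreenPAC's payoff: 289a_G − 2a_Sa_G − 2.5a_G².
∂π/∂a_G = 289 − 2a_S − 5a_G = 0, so a_G = 57.8 − 0.4a_S.
Likewise for SteelPAC: a_S = 106 − (2/3)a_G.
Solving the two reaction functions simultaneously: (1 − (−0.4)(−2/3))a_G = 57.8 − 0.4·106, so (11/15)a_G = 15.4 and a_G = 21.
Then a_S = 106 − (2/3)·21 = 92.

21, 92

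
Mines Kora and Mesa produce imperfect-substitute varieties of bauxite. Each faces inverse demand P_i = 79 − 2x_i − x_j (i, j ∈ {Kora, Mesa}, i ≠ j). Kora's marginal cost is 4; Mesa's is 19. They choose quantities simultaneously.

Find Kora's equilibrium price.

36

Mine Kora's profit: π = x_{Kora}(79 − 2x_{Kora} − x_{Mesa}) − 4x_{Kora}.
∂π/∂x_{Kora} = 75 − 4x_{Kora} − x_{Mesa} = 0 ⇒ x_{Kora} = 18.75 − 0.25x_{Mesa}.
Similarly x_{Mesa} = 15 − 0.25x_{Kora}.
Solving the two reaction functions simultaneously: (1 − (−0.25)(−0.25))x_{Kora} = 18.75 − 0.25·15, so 0.9375x_{Kora} = 15 and x_{Kora} = 16.
Then x_{Mesa} = 15 − 0.25·16 = 11.
P_{Kora} = 79 − 2·16 − 11 = 36.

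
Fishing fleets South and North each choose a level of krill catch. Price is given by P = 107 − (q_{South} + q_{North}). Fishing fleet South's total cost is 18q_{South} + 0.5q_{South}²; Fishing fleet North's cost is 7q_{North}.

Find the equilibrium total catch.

Fishing fleet South's profit: π = q_{South}(107 − (q_{South} + q_{North})) − 18q_{South} − 0.5q_{South}².
∂π/∂q_{South} = 89 − 3q_{South} − q_{North} = 0, so q_{South} = 89/3 − (1/3)q_{North}.
For North: ∂π/∂q_{North} = 100 − 2q_{North} − q_{South} = 0 ⇒ q_{North} = 50 − 0.5q_{South}.
Substituting the second reaction function into the first: q_{South} = 89/3 − (1/3)(50 − 0.5q_{South}), which gives (5/6)q_{South} = 13 ⇒ q_{South} = 15.6.
Then q_{North} = 50 − 0.5·15.6 = 42.2.
Total catch: 15.6 + 42.2 = 57.8.

57.8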